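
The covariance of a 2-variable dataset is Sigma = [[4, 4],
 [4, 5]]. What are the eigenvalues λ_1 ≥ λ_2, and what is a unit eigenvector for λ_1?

Step 1 — characteristic polynomial of 2×2 Sigma:
  det(Sigma - λI) = λ² - trace · λ + det = 0.
  trace = 4 + 5 = 9, det = 4·5 - (4)² = 4.
Step 2 — discriminant:
  Δ = trace² - 4·det = 81 - 16 = 65.
Step 3 — eigenvalues:
  λ = (trace ± √Δ)/2 = (9 ± 8.0623)/2,
  λ_1 = 8.5311,  λ_2 = 0.4689.

Step 4 — unit eigenvector for λ_1: solve (Sigma - λ_1 I)v = 0. First row:
  (4 - 8.5311)·v_x + (4)·v_y = 0, i.e. (-4.5311)·v_x + (4)·v_y = 0,
  so v ∝ (b, λ_1 - a) = (4, 4.5311) = u.
  ||u|| = √((4)² + (4.5311)²) = √(36.5311) ≈ 6.0441,
  v_1 = u/||u|| ≈ (0.6618, 0.7497) (||v_1|| = 1).

λ_1 = 8.5311,  λ_2 = 0.4689;  v_1 ≈ (0.6618, 0.7497)


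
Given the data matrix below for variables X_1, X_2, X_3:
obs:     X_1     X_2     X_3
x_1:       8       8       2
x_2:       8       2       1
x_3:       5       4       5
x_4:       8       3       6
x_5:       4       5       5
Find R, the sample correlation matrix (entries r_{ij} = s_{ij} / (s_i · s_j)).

Step 1 — column means:
  mean(X_1) = (8 + 8 + 5 + 8 + 4) / 5 = 33/5 = 6.6
  mean(X_2) = (8 + 2 + 4 + 3 + 5) / 5 = 22/5 = 4.4
  mean(X_3) = (2 + 1 + 5 + 6 + 5) / 5 = 19/5 = 3.8

Step 2 — sample variances and covariances s[i,j] = (1/(n-1)) · Σ_k (x_{k,i} - mean_i) · (x_{k,j} - mean_j), with n-1 = 4:
  s[X_1,X_1] = ((1.4)·(1.4) + (1.4)·(1.4) + (-1.6)·(-1.6) + (1.4)·(1.4) + (-2.6)·(-2.6)) / 4 = 15.2/4 = 3.8
  s[X_1,X_2] = ((1.4)·(3.6) + (1.4)·(-2.4) + (-1.6)·(-0.4) + (1.4)·(-1.4) + (-2.6)·(0.6)) / 4 = -1.2/4 = -0.3
  s[X_1,X_3] = ((1.4)·(-1.8) + (1.4)·(-2.8) + (-1.6)·(1.2) + (1.4)·(2.2) + (-2.6)·(1.2)) / 4 = -8.4/4 = -2.1
  s[X_2,X_2] = ((3.6)·(3.6) + (-2.4)·(-2.4) + (-0.4)·(-0.4) + (-1.4)·(-1.4) + (0.6)·(0.6)) / 4 = 21.2/4 = 5.3
  s[X_2,X_3] = ((3.6)·(-1.8) + (-2.4)·(-2.8) + (-0.4)·(1.2) + (-1.4)·(2.2) + (0.6)·(1.2)) / 4 = -2.6/4 = -0.65
  s[X_3,X_3] = ((-1.8)·(-1.8) + (-2.8)·(-2.8) + (1.2)·(1.2) + (2.2)·(2.2) + (1.2)·(1.2)) / 4 = 18.8/4 = 4.7
  Sample standard deviations s_i = √(s[i,i]):
  s(X_1) = √(3.8) = 1.9494
  s(X_2) = √(5.3) = 2.3022
  s(X_3) = √(4.7) = 2.1679

Step 3 — r_{ij} = s_{ij} / (s_i · s_j):
  r[X_1,X_1] = 1 (diagonal).
  r[X_1,X_2] = -0.3 / (1.9494 · 2.3022) = -0.3 / 4.4878 = -0.0668
  r[X_1,X_3] = -2.1 / (1.9494 · 2.1679) = -2.1 / 4.2261 = -0.4969
  r[X_2,X_2] = 1 (diagonal).
  r[X_2,X_3] = -0.65 / (2.3022 · 2.1679) = -0.65 / 4.991 = -0.1302
  r[X_3,X_3] = 1 (diagonal).

R is symmetric with unit diagonal. Assembling:

R = [[1, -0.0668, -0.4969],
 [-0.0668, 1, -0.1302],
 [-0.4969, -0.1302, 1]]


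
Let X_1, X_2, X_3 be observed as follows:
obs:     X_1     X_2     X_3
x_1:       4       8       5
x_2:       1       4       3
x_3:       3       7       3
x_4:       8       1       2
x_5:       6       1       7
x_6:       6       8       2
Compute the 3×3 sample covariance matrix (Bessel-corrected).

Step 1 — column means:
  mean(X_1) = (4 + 1 + 3 + 8 + 6 + 6) / 6 = 28/6 = 4.6667
  mean(X_2) = (8 + 4 + 7 + 1 + 1 + 8) / 6 = 29/6 = 4.8333
  mean(X_3) = (5 + 3 + 3 + 2 + 7 + 2) / 6 = 22/6 = 3.6667

Step 2 — sample covariance S[i,j] = (1/(n-1)) · Σ_k (x_{k,i} - mean_i) · (x_{k,j} - mean_j), with n-1 = 5.
  S[X_1,X_1] = ((-0.6667)·(-0.6667) + (-3.6667)·(-3.6667) + (-1.6667)·(-1.6667) + (3.3333)·(3.3333) + (1.3333)·(1.3333) + (1.3333)·(1.3333)) / 5 = 31.3333/5 = 6.2667
  S[X_1,X_2] = ((-0.6667)·(3.1667) + (-3.6667)·(-0.8333) + (-1.6667)·(2.1667) + (3.3333)·(-3.8333) + (1.3333)·(-3.8333) + (1.3333)·(3.1667)) / 5 = -16.3333/5 = -3.2667
  S[X_1,X_3] = ((-0.6667)·(1.3333) + (-3.6667)·(-0.6667) + (-1.6667)·(-0.6667) + (3.3333)·(-1.6667) + (1.3333)·(3.3333) + (1.3333)·(-1.6667)) / 5 = -0.6667/5 = -0.1333
  S[X_2,X_2] = ((3.1667)·(3.1667) + (-0.8333)·(-0.8333) + (2.1667)·(2.1667) + (-3.8333)·(-3.8333) + (-3.8333)·(-3.8333) + (3.1667)·(3.1667)) / 5 = 54.8333/5 = 10.9667
  S[X_2,X_3] = ((3.1667)·(1.3333) + (-0.8333)·(-0.6667) + (2.1667)·(-0.6667) + (-3.8333)·(-1.6667) + (-3.8333)·(3.3333) + (3.1667)·(-1.6667)) / 5 = -8.3333/5 = -1.6667
  S[X_3,X_3] = ((1.3333)·(1.3333) + (-0.6667)·(-0.6667) + (-0.6667)·(-0.6667) + (-1.6667)·(-1.6667) + (3.3333)·(3.3333) + (-1.6667)·(-1.6667)) / 5 = 19.3333/5 = 3.8667

S is symmetric (S[j,i] = S[i,j]). Assembling:

S = [[6.2667, -3.2667, -0.1333],
 [-3.2667, 10.9667, -1.6667],
 [-0.1333, -1.6667, 3.8667]]


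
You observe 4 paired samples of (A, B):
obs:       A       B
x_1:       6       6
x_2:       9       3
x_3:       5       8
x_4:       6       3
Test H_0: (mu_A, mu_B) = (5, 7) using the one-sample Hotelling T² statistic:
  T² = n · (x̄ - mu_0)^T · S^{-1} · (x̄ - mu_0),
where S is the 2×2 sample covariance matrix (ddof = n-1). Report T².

Step 1 — sample mean vector:
  mean(A) = (6 + 9 + 5 + 6) / 4 = 26/4 = 6.5
  mean(B) = (6 + 3 + 8 + 3) / 4 = 20/4 = 5
  x̄ = (6.5, 5),  deviation x̄ - mu_0 = (6.5, 5) - (5, 7) = (1.5, -2).

Step 2 — sample covariance matrix, S[i,j] = (1/(n-1)) · Σ_k (x_{k,i} - mean_i) · (x_{k,j} - mean_j), divisor n-1 = 3:
  S[A,A] = ((-0.5)·(-0.5) + (2.5)·(2.5) + (-1.5)·(-1.5) + (-0.5)·(-0.5)) / 3 = 9/3 = 3
  S[A,B] = ((-0.5)·(1) + (2.5)·(-2) + (-1.5)·(3) + (-0.5)·(-2)) / 3 = -9/3 = -3
  S[B,B] = ((1)·(1) + (-2)·(-2) + (3)·(3) + (-2)·(-2)) / 3 = 18/3 = 6
  S = [[3, -3],
 [-3, 6]].

Step 3 — invert S. det(S) = 3·6 - (-3)² = 9.
  S^{-1} = (1/det) · [[d, -b], [-b, a]] = [[0.6667, 0.3333],
 [0.3333, 0.3333]].

Step 4 — quadratic form (x̄ - mu_0)^T · S^{-1} · (x̄ - mu_0):
  S^{-1} · (x̄ - mu_0) = (0.3333, -0.1667),
  (x̄ - mu_0)^T · [...] = (1.5)·(0.3333) + (-2)·(-0.1667) = 0.8333.

Step 5 — scale by n: T² = 4 · 0.8333 = 3.3333.

T² ≈ 3.3333


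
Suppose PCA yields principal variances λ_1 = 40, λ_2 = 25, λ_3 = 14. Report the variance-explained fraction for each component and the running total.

Step 1 — total variance = trace(Sigma) = Σ λ_i = 40 + 25 + 14 = 79.

Step 2 — fraction explained by component i = λ_i / Σ λ:
  PC1: 40/79 = 0.5063
  PC2: 25/79 = 0.3165
  PC3: 14/79 = 0.1772

Step 3 — cumulative fraction after k components = (λ_1 + ... + λ_k) / Σ λ:
  k = 1: 40/79 = 0.5063
  k = 2: (40 + 25)/79 = 65/79 = 0.8228
  k = 3: (40 + 25 + 14)/79 = 79/79 = 1

Summary (fraction, with percent):

explained: PC1 0.5063 (50.63%), PC2 0.3165 (31.65%), PC3 0.1772 (17.72%);  cumulative: 0.5063, 0.8228, 1


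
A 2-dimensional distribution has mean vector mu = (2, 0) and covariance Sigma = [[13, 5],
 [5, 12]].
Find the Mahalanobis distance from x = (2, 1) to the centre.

Step 1 — centre the observation: (x - mu) = (0, 1).

Step 2 — invert Sigma. det(Sigma) = 13·12 - (5)² = 131.
  Sigma^{-1} = (1/det) · [[d, -b], [-b, a]] = [[0.0916, -0.0382],
 [-0.0382, 0.0992]].

Step 3 — form the quadratic (x - mu)^T · Sigma^{-1} · (x - mu):
  Sigma^{-1} · (x - mu) = (-0.0382, 0.0992).
  (x - mu)^T · [Sigma^{-1} · (x - mu)] = (0)·(-0.0382) + (1)·(0.0992) = 0.0992.

Step 4 — take square root: d = √(0.0992) ≈ 0.315.

d(x, mu) = √(0.0992) ≈ 0.315


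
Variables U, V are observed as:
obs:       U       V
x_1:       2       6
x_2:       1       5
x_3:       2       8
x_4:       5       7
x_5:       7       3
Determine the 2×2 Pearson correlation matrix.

Step 1 — column means:
  mean(U) = (2 + 1 + 2 + 5 + 7) / 5 = 17/5 = 3.4
  mean(V) = (6 + 5 + 8 + 7 + 3) / 5 = 29/5 = 5.8

Step 2 — sample variances and covariances s[i,j] = (1/(n-1)) · Σ_k (x_{k,i} - mean_i) · (x_{k,j} - mean_j), with n-1 = 4:
  s[U,U] = ((-1.4)·(-1.4) + (-2.4)·(-2.4) + (-1.4)·(-1.4) + (1.6)·(1.6) + (3.6)·(3.6)) / 4 = 25.2/4 = 6.3
  s[U,V] = ((-1.4)·(0.2) + (-2.4)·(-0.8) + (-1.4)·(2.2) + (1.6)·(1.2) + (3.6)·(-2.8)) / 4 = -9.6/4 = -2.4
  s[V,V] = ((0.2)·(0.2) + (-0.8)·(-0.8) + (2.2)·(2.2) + (1.2)·(1.2) + (-2.8)·(-2.8)) / 4 = 14.8/4 = 3.7
  Sample standard deviations s_i = √(s[i,i]):
  s(U) = √(6.3) = 2.51
  s(V) = √(3.7) = 1.9235

Step 3 — r_{ij} = s_{ij} / (s_i · s_j):
  r[U,U] = 1 (diagonal).
  r[U,V] = -2.4 / (2.51 · 1.9235) = -2.4 / 4.828 = -0.4971
  r[V,V] = 1 (diagonal).

R is symmetric with unit diagonal. Assembling:

R = [[1, -0.4971],
 [-0.4971, 1]]


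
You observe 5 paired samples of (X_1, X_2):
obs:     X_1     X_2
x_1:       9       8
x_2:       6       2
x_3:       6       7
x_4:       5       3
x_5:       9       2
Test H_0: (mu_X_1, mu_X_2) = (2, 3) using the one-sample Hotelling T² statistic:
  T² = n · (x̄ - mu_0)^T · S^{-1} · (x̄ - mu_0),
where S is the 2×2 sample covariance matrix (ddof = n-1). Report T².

Step 1 — sample mean vector:
  mean(X_1) = (9 + 6 + 6 + 5 + 9) / 5 = 35/5 = 7
  mean(X_2) = (8 + 2 + 7 + 3 + 2) / 5 = 22/5 = 4.4
  x̄ = (7, 4.4),  deviation x̄ - mu_0 = (7, 4.4) - (2, 3) = (5, 1.4).

Step 2 — sample covariance matrix, S[i,j] = (1/(n-1)) · Σ_k (x_{k,i} - mean_i) · (x_{k,j} - mean_j), divisor n-1 = 4:
  S[X_1,X_1] = ((2)·(2) + (-1)·(-1) + (-1)·(-1) + (-2)·(-2) + (2)·(2)) / 4 = 14/4 = 3.5
  S[X_1,X_2] = ((2)·(3.6) + (-1)·(-2.4) + (-1)·(2.6) + (-2)·(-1.4) + (2)·(-2.4)) / 4 = 5/4 = 1.25
  S[X_2,X_2] = ((3.6)·(3.6) + (-2.4)·(-2.4) + (2.6)·(2.6) + (-1.4)·(-1.4) + (-2.4)·(-2.4)) / 4 = 33.2/4 = 8.3
  S = [[3.5, 1.25],
 [1.25, 8.3]].

Step 3 — invert S. det(S) = 3.5·8.3 - (1.25)² = 27.4875.
  S^{-1} = (1/det) · [[d, -b], [-b, a]] = [[0.302, -0.0455],
 [-0.0455, 0.1273]].

Step 4 — quadratic form (x̄ - mu_0)^T · S^{-1} · (x̄ - mu_0):
  S^{-1} · (x̄ - mu_0) = (1.4461, -0.0491),
  (x̄ - mu_0)^T · [...] = (5)·(1.4461) + (1.4)·(-0.0491) = 7.1618.

Step 5 — scale by n: T² = 5 · 7.1618 = 35.809.

T² ≈ 35.809


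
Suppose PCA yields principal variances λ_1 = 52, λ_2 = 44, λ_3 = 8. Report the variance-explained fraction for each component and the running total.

Step 1 — total variance = trace(Sigma) = Σ λ_i = 52 + 44 + 8 = 104.

Step 2 — fraction explained by component i = λ_i / Σ λ:
  PC1: 52/104 = 0.5
  PC2: 44/104 = 0.4231
  PC3: 8/104 = 0.0769

Step 3 — cumulative fraction after k components = (λ_1 + ... + λ_k) / Σ λ:
  k = 1: 52/104 = 0.5
  k = 2: (52 + 44)/104 = 96/104 = 0.9231
  k = 3: (52 + 44 + 8)/104 = 104/104 = 1

Summary (fraction, with percent):

explained: PC1 0.5 (50%), PC2 0.4231 (42.31%), PC3 0.0769 (7.69%);  cumulative: 0.5, 0.9231, 1


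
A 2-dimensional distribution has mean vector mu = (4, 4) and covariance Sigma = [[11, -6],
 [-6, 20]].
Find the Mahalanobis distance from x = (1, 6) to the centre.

Step 1 — centre the observation: (x - mu) = (-3, 2).

Step 2 — invert Sigma. det(Sigma) = 11·20 - (-6)² = 184.
  Sigma^{-1} = (1/det) · [[d, -b], [-b, a]] = [[0.1087, 0.0326],
 [0.0326, 0.0598]].

Step 3 — form the quadratic (x - mu)^T · Sigma^{-1} · (x - mu):
  Sigma^{-1} · (x - mu) = (-0.2609, 0.0217).
  (x - mu)^T · [Sigma^{-1} · (x - mu)] = (-3)·(-0.2609) + (2)·(0.0217) = 0.8261.

Step 4 — take square root: d = √(0.8261) ≈ 0.9089.

d(x, mu) = √(0.8261) ≈ 0.9089


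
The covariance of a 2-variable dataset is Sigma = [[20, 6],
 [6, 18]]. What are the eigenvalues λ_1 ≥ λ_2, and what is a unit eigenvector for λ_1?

Step 1 — characteristic polynomial of 2×2 Sigma:
  det(Sigma - λI) = λ² - trace · λ + det = 0.
  trace = 20 + 18 = 38, det = 20·18 - (6)² = 324.
Step 2 — discriminant:
  Δ = trace² - 4·det = 1444 - 1296 = 148.
Step 3 — eigenvalues:
  λ = (trace ± √Δ)/2 = (38 ± 12.1655)/2,
  λ_1 = 25.0828,  λ_2 = 12.9172.

Step 4 — unit eigenvector for λ_1: solve (Sigma - λ_1 I)v = 0. First row:
  (20 - 25.0828)·v_x + (6)·v_y = 0, i.e. (-5.0828)·v_x + (6)·v_y = 0,
  so v ∝ (b, λ_1 - a) = (6, 5.0828) = u.
  ||u|| = √((6)² + (5.0828)²) = √(61.8345) ≈ 7.8635,
  v_1 = u/||u|| ≈ (0.763, 0.6464) (||v_1|| = 1).

λ_1 = 25.0828,  λ_2 = 12.9172;  v_1 ≈ (0.763, 0.6464)


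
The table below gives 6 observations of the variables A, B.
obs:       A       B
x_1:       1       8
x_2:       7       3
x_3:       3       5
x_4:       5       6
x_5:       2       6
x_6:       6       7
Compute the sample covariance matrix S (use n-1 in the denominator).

Step 1 — column means:
  mean(A) = (1 + 7 + 3 + 5 + 2 + 6) / 6 = 24/6 = 4
  mean(B) = (8 + 3 + 5 + 6 + 6 + 7) / 6 = 35/6 = 5.8333

Step 2 — sample covariance S[i,j] = (1/(n-1)) · Σ_k (x_{k,i} - mean_i) · (x_{k,j} - mean_j), with n-1 = 5.
  S[A,A] = ((-3)·(-3) + (3)·(3) + (-1)·(-1) + (1)·(1) + (-2)·(-2) + (2)·(2)) / 5 = 28/5 = 5.6
  S[A,B] = ((-3)·(2.1667) + (3)·(-2.8333) + (-1)·(-0.8333) + (1)·(0.1667) + (-2)·(0.1667) + (2)·(1.1667)) / 5 = -12/5 = -2.4
  S[B,B] = ((2.1667)·(2.1667) + (-2.8333)·(-2.8333) + (-0.8333)·(-0.8333) + (0.1667)·(0.1667) + (0.1667)·(0.1667) + (1.1667)·(1.1667)) / 5 = 14.8333/5 = 2.9667

S is symmetric (S[j,i] = S[i,j]). Assembling:

S = [[5.6, -2.4],
 [-2.4, 2.9667]]


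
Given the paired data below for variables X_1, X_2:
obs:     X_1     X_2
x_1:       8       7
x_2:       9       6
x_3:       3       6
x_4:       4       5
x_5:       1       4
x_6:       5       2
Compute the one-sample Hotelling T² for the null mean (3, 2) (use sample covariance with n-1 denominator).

Step 1 — sample mean vector:
  mean(X_1) = (8 + 9 + 3 + 4 + 1 + 5) / 6 = 30/6 = 5
  mean(X_2) = (7 + 6 + 6 + 5 + 4 + 2) / 6 = 30/6 = 5
  x̄ = (5, 5),  deviation x̄ - mu_0 = (5, 5) - (3, 2) = (2, 3).

Step 2 — sample covariance matrix, S[i,j] = (1/(n-1)) · Σ_k (x_{k,i} - mean_i) · (x_{k,j} - mean_j), divisor n-1 = 5:
  S[X_1,X_1] = ((3)·(3) + (4)·(4) + (-2)·(-2) + (-1)·(-1) + (-4)·(-4) + (0)·(0)) / 5 = 46/5 = 9.2
  S[X_1,X_2] = ((3)·(2) + (4)·(1) + (-2)·(1) + (-1)·(0) + (-4)·(-1) + (0)·(-3)) / 5 = 12/5 = 2.4
  S[X_2,X_2] = ((2)·(2) + (1)·(1) + (1)·(1) + (0)·(0) + (-1)·(-1) + (-3)·(-3)) / 5 = 16/5 = 3.2
  S = [[9.2, 2.4],
 [2.4, 3.2]].

Step 3 — invert S. det(S) = 9.2·3.2 - (2.4)² = 23.68.
  S^{-1} = (1/det) · [[d, -b], [-b, a]] = [[0.1351, -0.1014],
 [-0.1014, 0.3885]].

Step 4 — quadratic form (x̄ - mu_0)^T · S^{-1} · (x̄ - mu_0):
  S^{-1} · (x̄ - mu_0) = (-0.0338, 0.9628),
  (x̄ - mu_0)^T · [...] = (2)·(-0.0338) + (3)·(0.9628) = 2.8209.

Step 5 — scale by n: T² = 6 · 2.8209 = 16.9257.

T² ≈ 16.9257


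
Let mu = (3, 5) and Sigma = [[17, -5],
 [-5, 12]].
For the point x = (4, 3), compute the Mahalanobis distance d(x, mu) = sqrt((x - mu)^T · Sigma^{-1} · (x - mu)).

Step 1 — centre the observation: (x - mu) = (1, -2).

Step 2 — invert Sigma. det(Sigma) = 17·12 - (-5)² = 179.
  Sigma^{-1} = (1/det) · [[d, -b], [-b, a]] = [[0.067, 0.0279],
 [0.0279, 0.095]].

Step 3 — form the quadratic (x - mu)^T · Sigma^{-1} · (x - mu):
  Sigma^{-1} · (x - mu) = (0.0112, -0.162).
  (x - mu)^T · [Sigma^{-1} · (x - mu)] = (1)·(0.0112) + (-2)·(-0.162) = 0.3352.

Step 4 — take square root: d = √(0.3352) ≈ 0.579.

d(x, mu) = √(0.3352) ≈ 0.579


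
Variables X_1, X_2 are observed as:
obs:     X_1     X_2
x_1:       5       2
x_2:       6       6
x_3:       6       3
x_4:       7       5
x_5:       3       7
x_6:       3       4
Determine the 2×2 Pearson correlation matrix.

Step 1 — column means:
  mean(X_1) = (5 + 6 + 6 + 7 + 3 + 3) / 6 = 30/6 = 5
  mean(X_2) = (2 + 6 + 3 + 5 + 7 + 4) / 6 = 27/6 = 4.5

Step 2 — sample variances and covariances s[i,j] = (1/(n-1)) · Σ_k (x_{k,i} - mean_i) · (x_{k,j} - mean_j), with n-1 = 5:
  s[X_1,X_1] = ((0)·(0) + (1)·(1) + (1)·(1) + (2)·(2) + (-2)·(-2) + (-2)·(-2)) / 5 = 14/5 = 2.8
  s[X_1,X_2] = ((0)·(-2.5) + (1)·(1.5) + (1)·(-1.5) + (2)·(0.5) + (-2)·(2.5) + (-2)·(-0.5)) / 5 = -3/5 = -0.6
  s[X_2,X_2] = ((-2.5)·(-2.5) + (1.5)·(1.5) + (-1.5)·(-1.5) + (0.5)·(0.5) + (2.5)·(2.5) + (-0.5)·(-0.5)) / 5 = 17.5/5 = 3.5
  Sample standard deviations s_i = √(s[i,i]):
  s(X_1) = √(2.8) = 1.6733
  s(X_2) = √(3.5) = 1.8708

Step 3 — r_{ij} = s_{ij} / (s_i · s_j):
  r[X_1,X_1] = 1 (diagonal).
  r[X_1,X_2] = -0.6 / (1.6733 · 1.8708) = -0.6 / 3.1305 = -0.1917
  r[X_2,X_2] = 1 (diagonal).

R is symmetric with unit diagonal. Assembling:

R = [[1, -0.1917],
 [-0.1917, 1]]


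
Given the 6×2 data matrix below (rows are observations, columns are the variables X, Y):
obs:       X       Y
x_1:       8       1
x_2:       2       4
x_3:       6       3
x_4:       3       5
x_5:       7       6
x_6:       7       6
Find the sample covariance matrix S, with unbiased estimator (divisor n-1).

Step 1 — column means:
  mean(X) = (8 + 2 + 6 + 3 + 7 + 7) / 6 = 33/6 = 5.5
  mean(Y) = (1 + 4 + 3 + 5 + 6 + 6) / 6 = 25/6 = 4.1667

Step 2 — sample covariance S[i,j] = (1/(n-1)) · Σ_k (x_{k,i} - mean_i) · (x_{k,j} - mean_j), with n-1 = 5.
  S[X,X] = ((2.5)·(2.5) + (-3.5)·(-3.5) + (0.5)·(0.5) + (-2.5)·(-2.5) + (1.5)·(1.5) + (1.5)·(1.5)) / 5 = 29.5/5 = 5.9
  S[X,Y] = ((2.5)·(-3.1667) + (-3.5)·(-0.1667) + (0.5)·(-1.1667) + (-2.5)·(0.8333) + (1.5)·(1.8333) + (1.5)·(1.8333)) / 5 = -4.5/5 = -0.9
  S[Y,Y] = ((-3.1667)·(-3.1667) + (-0.1667)·(-0.1667) + (-1.1667)·(-1.1667) + (0.8333)·(0.8333) + (1.8333)·(1.8333) + (1.8333)·(1.8333)) / 5 = 18.8333/5 = 3.7667

S is symmetric (S[j,i] = S[i,j]). Assembling:

S = [[5.9, -0.9],
 [-0.9, 3.7667]]


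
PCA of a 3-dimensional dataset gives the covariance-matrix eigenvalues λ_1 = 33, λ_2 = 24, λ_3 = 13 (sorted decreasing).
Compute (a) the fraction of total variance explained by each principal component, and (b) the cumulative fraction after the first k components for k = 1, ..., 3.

Step 1 — total variance = trace(Sigma) = Σ λ_i = 33 + 24 + 13 = 70.

Step 2 — fraction explained by component i = λ_i / Σ λ:
  PC1: 33/70 = 0.4714
  PC2: 24/70 = 0.3429
  PC3: 13/70 = 0.1857

Step 3 — cumulative fraction after k components = (λ_1 + ... + λ_k) / Σ λ:
  k = 1: 33/70 = 0.4714
  k = 2: (33 + 24)/70 = 57/70 = 0.8143
  k = 3: (33 + 24 + 13)/70 = 70/70 = 1

Summary (fraction, with percent):

explained: PC1 0.4714 (47.14%), PC2 0.3429 (34.29%), PC3 0.1857 (18.57%);  cumulative: 0.4714, 0.8143, 1


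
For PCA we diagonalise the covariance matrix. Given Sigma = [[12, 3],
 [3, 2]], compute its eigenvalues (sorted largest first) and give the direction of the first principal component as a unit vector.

Step 1 — characteristic polynomial of 2×2 Sigma:
  det(Sigma - λI) = λ² - trace · λ + det = 0.
  trace = 12 + 2 = 14, det = 12·2 - (3)² = 15.
Step 2 — discriminant:
  Δ = trace² - 4·det = 196 - 60 = 136.
Step 3 — eigenvalues:
  λ = (trace ± √Δ)/2 = (14 ± 11.6619)/2,
  λ_1 = 12.831,  λ_2 = 1.169.

Step 4 — unit eigenvector for λ_1: solve (Sigma - λ_1 I)v = 0. First row:
  (12 - 12.831)·v_x + (3)·v_y = 0, i.e. (-0.831)·v_x + (3)·v_y = 0,
  so v ∝ (b, λ_1 - a) = (3, 0.831) = u.
  ||u|| = √((3)² + (0.831)²) = √(9.6905) ≈ 3.113,
  v_1 = u/||u|| ≈ (0.9637, 0.2669) (||v_1|| = 1).

λ_1 = 12.831,  λ_2 = 1.169;  v_1 ≈ (0.9637, 0.2669)


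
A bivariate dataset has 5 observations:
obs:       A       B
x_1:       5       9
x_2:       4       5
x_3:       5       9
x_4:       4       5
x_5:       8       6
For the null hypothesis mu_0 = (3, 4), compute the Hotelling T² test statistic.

Step 1 — sample mean vector:
  mean(A) = (5 + 4 + 5 + 4 + 8) / 5 = 26/5 = 5.2
  mean(B) = (9 + 5 + 9 + 5 + 6) / 5 = 34/5 = 6.8
  x̄ = (5.2, 6.8),  deviation x̄ - mu_0 = (5.2, 6.8) - (3, 4) = (2.2, 2.8).

Step 2 — sample covariance matrix, S[i,j] = (1/(n-1)) · Σ_k (x_{k,i} - mean_i) · (x_{k,j} - mean_j), divisor n-1 = 4:
  S[A,A] = ((-0.2)·(-0.2) + (-1.2)·(-1.2) + (-0.2)·(-0.2) + (-1.2)·(-1.2) + (2.8)·(2.8)) / 4 = 10.8/4 = 2.7
  S[A,B] = ((-0.2)·(2.2) + (-1.2)·(-1.8) + (-0.2)·(2.2) + (-1.2)·(-1.8) + (2.8)·(-0.8)) / 4 = 1.2/4 = 0.3
  S[B,B] = ((2.2)·(2.2) + (-1.8)·(-1.8) + (2.2)·(2.2) + (-1.8)·(-1.8) + (-0.8)·(-0.8)) / 4 = 16.8/4 = 4.2
  S = [[2.7, 0.3],
 [0.3, 4.2]].

Step 3 — invert S. det(S) = 2.7·4.2 - (0.3)² = 11.25.
  S^{-1} = (1/det) · [[d, -b], [-b, a]] = [[0.3733, -0.0267],
 [-0.0267, 0.24]].

Step 4 — quadratic form (x̄ - mu_0)^T · S^{-1} · (x̄ - mu_0):
  S^{-1} · (x̄ - mu_0) = (0.7467, 0.6133),
  (x̄ - mu_0)^T · [...] = (2.2)·(0.7467) + (2.8)·(0.6133) = 3.36.

Step 5 — scale by n: T² = 5 · 3.36 = 16.8.

T² ≈ 16.8


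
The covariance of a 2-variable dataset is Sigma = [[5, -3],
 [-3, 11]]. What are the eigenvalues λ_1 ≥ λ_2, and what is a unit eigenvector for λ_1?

Step 1 — characteristic polynomial of 2×2 Sigma:
  det(Sigma - λI) = λ² - trace · λ + det = 0.
  trace = 5 + 11 = 16, det = 5·11 - (-3)² = 46.
Step 2 — discriminant:
  Δ = trace² - 4·det = 256 - 184 = 72.
Step 3 — eigenvalues:
  λ = (trace ± √Δ)/2 = (16 ± 8.4853)/2,
  λ_1 = 12.2426,  λ_2 = 3.7574.

Step 4 — unit eigenvector for λ_1: solve (Sigma - λ_1 I)v = 0. First row:
  (5 - 12.2426)·v_x + (-3)·v_y = 0, i.e. (-7.2426)·v_x + (-3)·v_y = 0,
  so v ∝ (b, λ_1 - a) = (-3, 7.2426); multiply by -1 so the first entry is positive: u = (3, -7.2426).
  ||u|| = √((3)² + (-7.2426)²) = √(61.4558) ≈ 7.8394,
  v_1 = u/||u|| ≈ (0.3827, -0.9239) (||v_1|| = 1).

λ_1 = 12.2426,  λ_2 = 3.7574;  v_1 ≈ (0.3827, -0.9239)


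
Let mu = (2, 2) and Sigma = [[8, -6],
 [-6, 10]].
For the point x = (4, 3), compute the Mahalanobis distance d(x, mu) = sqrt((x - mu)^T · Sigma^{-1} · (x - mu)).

Step 1 — centre the observation: (x - mu) = (2, 1).

Step 2 — invert Sigma. det(Sigma) = 8·10 - (-6)² = 44.
  Sigma^{-1} = (1/det) · [[d, -b], [-b, a]] = [[0.2273, 0.1364],
 [0.1364, 0.1818]].

Step 3 — form the quadratic (x - mu)^T · Sigma^{-1} · (x - mu):
  Sigma^{-1} · (x - mu) = (0.5909, 0.4545).
  (x - mu)^T · [Sigma^{-1} · (x - mu)] = (2)·(0.5909) + (1)·(0.4545) = 1.6364.

Step 4 — take square root: d = √(1.6364) ≈ 1.2792.

d(x, mu) = √(1.6364) ≈ 1.2792


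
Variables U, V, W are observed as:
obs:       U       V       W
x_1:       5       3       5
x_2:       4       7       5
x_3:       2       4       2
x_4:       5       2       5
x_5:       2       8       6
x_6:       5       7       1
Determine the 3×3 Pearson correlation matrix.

Step 1 — column means:
  mean(U) = (5 + 4 + 2 + 5 + 2 + 5) / 6 = 23/6 = 3.8333
  mean(V) = (3 + 7 + 4 + 2 + 8 + 7) / 6 = 31/6 = 5.1667
  mean(W) = (5 + 5 + 2 + 5 + 6 + 1) / 6 = 24/6 = 4

Step 2 — sample variances and covariances s[i,j] = (1/(n-1)) · Σ_k (x_{k,i} - mean_i) · (x_{k,j} - mean_j), with n-1 = 5:
  s[U,U] = ((1.1667)·(1.1667) + (0.1667)·(0.1667) + (-1.8333)·(-1.8333) + (1.1667)·(1.1667) + (-1.8333)·(-1.8333) + (1.1667)·(1.1667)) / 5 = 10.8333/5 = 2.1667
  s[U,V] = ((1.1667)·(-2.1667) + (0.1667)·(1.8333) + (-1.8333)·(-1.1667) + (1.1667)·(-3.1667) + (-1.8333)·(2.8333) + (1.1667)·(1.8333)) / 5 = -6.8333/5 = -1.3667
  s[U,W] = ((1.1667)·(1) + (0.1667)·(1) + (-1.8333)·(-2) + (1.1667)·(1) + (-1.8333)·(2) + (1.1667)·(-3)) / 5 = -1/5 = -0.2
  s[V,V] = ((-2.1667)·(-2.1667) + (1.8333)·(1.8333) + (-1.1667)·(-1.1667) + (-3.1667)·(-3.1667) + (2.8333)·(2.8333) + (1.8333)·(1.8333)) / 5 = 30.8333/5 = 6.1667
  s[V,W] = ((-2.1667)·(1) + (1.8333)·(1) + (-1.1667)·(-2) + (-3.1667)·(1) + (2.8333)·(2) + (1.8333)·(-3)) / 5 = -1/5 = -0.2
  s[W,W] = ((1)·(1) + (1)·(1) + (-2)·(-2) + (1)·(1) + (2)·(2) + (-3)·(-3)) / 5 = 20/5 = 4
  Sample standard deviations s_i = √(s[i,i]):
  s(U) = √(2.1667) = 1.472
  s(V) = √(6.1667) = 2.4833
  s(W) = √(4) = 2

Step 3 — r_{ij} = s_{ij} / (s_i · s_j):
  r[U,U] = 1 (diagonal).
  r[U,V] = -1.3667 / (1.472 · 2.4833) = -1.3667 / 3.6553 = -0.3739
  r[U,W] = -0.2 / (1.472 · 2) = -0.2 / 2.9439 = -0.0679
  r[V,V] = 1 (diagonal).
  r[V,W] = -0.2 / (2.4833 · 2) = -0.2 / 4.9666 = -0.0403
  r[W,W] = 1 (diagonal).

R is symmetric with unit diagonal. Assembling:

R = [[1, -0.3739, -0.0679],
 [-0.3739, 1, -0.0403],
 [-0.0679, -0.0403, 1]]


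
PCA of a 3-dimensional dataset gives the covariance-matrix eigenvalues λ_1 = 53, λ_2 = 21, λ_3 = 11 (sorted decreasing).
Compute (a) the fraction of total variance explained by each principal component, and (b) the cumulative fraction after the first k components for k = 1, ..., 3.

Step 1 — total variance = trace(Sigma) = Σ λ_i = 53 + 21 + 11 = 85.

Step 2 — fraction explained by component i = λ_i / Σ λ:
  PC1: 53/85 = 0.6235
  PC2: 21/85 = 0.2471
  PC3: 11/85 = 0.1294

Step 3 — cumulative fraction after k components = (λ_1 + ... + λ_k) / Σ λ:
  k = 1: 53/85 = 0.6235
  k = 2: (53 + 21)/85 = 74/85 = 0.8706
  k = 3: (53 + 21 + 11)/85 = 85/85 = 1

Summary (fraction, with percent):

explained: PC1 0.6235 (62.35%), PC2 0.2471 (24.71%), PC3 0.1294 (12.94%);  cumulative: 0.6235, 0.8706, 1


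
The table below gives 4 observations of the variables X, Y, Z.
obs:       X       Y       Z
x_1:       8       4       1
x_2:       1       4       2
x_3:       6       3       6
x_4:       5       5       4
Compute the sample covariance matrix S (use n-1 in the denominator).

Step 1 — column means:
  mean(X) = (8 + 1 + 6 + 5) / 4 = 20/4 = 5
  mean(Y) = (4 + 4 + 3 + 5) / 4 = 16/4 = 4
  mean(Z) = (1 + 2 + 6 + 4) / 4 = 13/4 = 3.25

Step 2 — sample covariance S[i,j] = (1/(n-1)) · Σ_k (x_{k,i} - mean_i) · (x_{k,j} - mean_j), with n-1 = 3.
  S[X,X] = ((3)·(3) + (-4)·(-4) + (1)·(1) + (0)·(0)) / 3 = 26/3 = 8.6667
  S[X,Y] = ((3)·(0) + (-4)·(0) + (1)·(-1) + (0)·(1)) / 3 = -1/3 = -0.3333
  S[X,Z] = ((3)·(-2.25) + (-4)·(-1.25) + (1)·(2.75) + (0)·(0.75)) / 3 = 1/3 = 0.3333
  S[Y,Y] = ((0)·(0) + (0)·(0) + (-1)·(-1) + (1)·(1)) / 3 = 2/3 = 0.6667
  S[Y,Z] = ((0)·(-2.25) + (0)·(-1.25) + (-1)·(2.75) + (1)·(0.75)) / 3 = -2/3 = -0.6667
  S[Z,Z] = ((-2.25)·(-2.25) + (-1.25)·(-1.25) + (2.75)·(2.75) + (0.75)·(0.75)) / 3 = 14.75/3 = 4.9167

S is symmetric (S[j,i] = S[i,j]). Assembling:

S = [[8.6667, -0.3333, 0.3333],
 [-0.3333, 0.6667, -0.6667],
 [0.3333, -0.6667, 4.9167]]


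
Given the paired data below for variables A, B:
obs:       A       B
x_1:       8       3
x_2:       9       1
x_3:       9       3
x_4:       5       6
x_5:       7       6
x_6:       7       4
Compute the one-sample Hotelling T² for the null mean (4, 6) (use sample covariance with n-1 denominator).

Step 1 — sample mean vector:
  mean(A) = (8 + 9 + 9 + 5 + 7 + 7) / 6 = 45/6 = 7.5
  mean(B) = (3 + 1 + 3 + 6 + 6 + 4) / 6 = 23/6 = 3.8333
  x̄ = (7.5, 3.8333),  deviation x̄ - mu_0 = (7.5, 3.8333) - (4, 6) = (3.5, -2.1667).

Step 2 — sample covariance matrix, S[i,j] = (1/(n-1)) · Σ_k (x_{k,i} - mean_i) · (x_{k,j} - mean_j), divisor n-1 = 5:
  S[A,A] = ((0.5)·(0.5) + (1.5)·(1.5) + (1.5)·(1.5) + (-2.5)·(-2.5) + (-0.5)·(-0.5) + (-0.5)·(-0.5)) / 5 = 11.5/5 = 2.3
  S[A,B] = ((0.5)·(-0.8333) + (1.5)·(-2.8333) + (1.5)·(-0.8333) + (-2.5)·(2.1667) + (-0.5)·(2.1667) + (-0.5)·(0.1667)) / 5 = -12.5/5 = -2.5
  S[B,B] = ((-0.8333)·(-0.8333) + (-2.8333)·(-2.8333) + (-0.8333)·(-0.8333) + (2.1667)·(2.1667) + (2.1667)·(2.1667) + (0.1667)·(0.1667)) / 5 = 18.8333/5 = 3.7667
  S = [[2.3, -2.5],
 [-2.5, 3.7667]].

Step 3 — invert S. det(S) = 2.3·3.7667 - (-2.5)² = 2.4133.
  S^{-1} = (1/det) · [[d, -b], [-b, a]] = [[1.5608, 1.0359],
 [1.0359, 0.953]].

Step 4 — quadratic form (x̄ - mu_0)^T · S^{-1} · (x̄ - mu_0):
  S^{-1} · (x̄ - mu_0) = (3.2182, 1.5608),
  (x̄ - mu_0)^T · [...] = (3.5)·(3.2182) + (-2.1667)·(1.5608) = 7.8821.

Step 5 — scale by n: T² = 6 · 7.8821 = 47.2928.

T² ≈ 47.2928


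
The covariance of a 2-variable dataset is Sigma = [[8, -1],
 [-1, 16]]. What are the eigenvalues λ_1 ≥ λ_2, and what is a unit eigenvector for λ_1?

Step 1 — characteristic polynomial of 2×2 Sigma:
  det(Sigma - λI) = λ² - trace · λ + det = 0.
  trace = 8 + 16 = 24, det = 8·16 - (-1)² = 127.
Step 2 — discriminant:
  Δ = trace² - 4·det = 576 - 508 = 68.
Step 3 — eigenvalues:
  λ = (trace ± √Δ)/2 = (24 ± 8.2462)/2,
  λ_1 = 16.1231,  λ_2 = 7.8769.

Step 4 — unit eigenvector for λ_1: solve (Sigma - λ_1 I)v = 0. First row:
  (8 - 16.1231)·v_x + (-1)·v_y = 0, i.e. (-8.1231)·v_x + (-1)·v_y = 0,
  so v ∝ (b, λ_1 - a) = (-1, 8.1231); multiply by -1 so the first entry is positive: u = (1, -8.1231).
  ||u|| = √((1)² + (-8.1231)²) = √(66.9848) ≈ 8.1844,
  v_1 = u/||u|| ≈ (0.1222, -0.9925) (||v_1|| = 1).

λ_1 = 16.1231,  λ_2 = 7.8769;  v_1 ≈ (0.1222, -0.9925)


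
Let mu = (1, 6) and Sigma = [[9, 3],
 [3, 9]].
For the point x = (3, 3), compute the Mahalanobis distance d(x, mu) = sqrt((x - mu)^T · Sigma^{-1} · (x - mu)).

Step 1 — centre the observation: (x - mu) = (2, -3).

Step 2 — invert Sigma. det(Sigma) = 9·9 - (3)² = 72.
  Sigma^{-1} = (1/det) · [[d, -b], [-b, a]] = [[0.125, -0.0417],
 [-0.0417, 0.125]].

Step 3 — form the quadratic (x - mu)^T · Sigma^{-1} · (x - mu):
  Sigma^{-1} · (x - mu) = (0.375, -0.4583).
  (x - mu)^T · [Sigma^{-1} · (x - mu)] = (2)·(0.375) + (-3)·(-0.4583) = 2.125.

Step 4 — take square root: d = √(2.125) ≈ 1.4577.

d(x, mu) = √(2.125) ≈ 1.4577


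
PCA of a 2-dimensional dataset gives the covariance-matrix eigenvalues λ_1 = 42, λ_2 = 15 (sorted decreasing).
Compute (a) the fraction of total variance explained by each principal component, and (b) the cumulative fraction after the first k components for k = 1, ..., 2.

Step 1 — total variance = trace(Sigma) = Σ λ_i = 42 + 15 = 57.

Step 2 — fraction explained by component i = λ_i / Σ λ:
  PC1: 42/57 = 0.7368
  PC2: 15/57 = 0.2632

Step 3 — cumulative fraction after k components = (λ_1 + ... + λ_k) / Σ λ:
  k = 1: 42/57 = 0.7368
  k = 2: (42 + 15)/57 = 57/57 = 1

Summary (fraction, with percent):

explained: PC1 0.7368 (73.68%), PC2 0.2632 (26.32%);  cumulative: 0.7368, 1


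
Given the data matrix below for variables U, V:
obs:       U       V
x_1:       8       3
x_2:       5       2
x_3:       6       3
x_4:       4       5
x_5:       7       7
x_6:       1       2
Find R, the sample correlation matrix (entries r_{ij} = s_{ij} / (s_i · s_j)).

Step 1 — column means:
  mean(U) = (8 + 5 + 6 + 4 + 7 + 1) / 6 = 31/6 = 5.1667
  mean(V) = (3 + 2 + 3 + 5 + 7 + 2) / 6 = 22/6 = 3.6667

Step 2 — sample variances and covariances s[i,j] = (1/(n-1)) · Σ_k (x_{k,i} - mean_i) · (x_{k,j} - mean_j), with n-1 = 5:
  s[U,U] = ((2.8333)·(2.8333) + (-0.1667)·(-0.1667) + (0.8333)·(0.8333) + (-1.1667)·(-1.1667) + (1.8333)·(1.8333) + (-4.1667)·(-4.1667)) / 5 = 30.8333/5 = 6.1667
  s[U,V] = ((2.8333)·(-0.6667) + (-0.1667)·(-1.6667) + (0.8333)·(-0.6667) + (-1.1667)·(1.3333) + (1.8333)·(3.3333) + (-4.1667)·(-1.6667)) / 5 = 9.3333/5 = 1.8667
  s[V,V] = ((-0.6667)·(-0.6667) + (-1.6667)·(-1.6667) + (-0.6667)·(-0.6667) + (1.3333)·(1.3333) + (3.3333)·(3.3333) + (-1.6667)·(-1.6667)) / 5 = 19.3333/5 = 3.8667
  Sample standard deviations s_i = √(s[i,i]):
  s(U) = √(6.1667) = 2.4833
  s(V) = √(3.8667) = 1.9664

Step 3 — r_{ij} = s_{ij} / (s_i · s_j):
  r[U,U] = 1 (diagonal).
  r[U,V] = 1.8667 / (2.4833 · 1.9664) = 1.8667 / 4.8831 = 0.3823
  r[V,V] = 1 (diagonal).

R is symmetric with unit diagonal. Assembling:

R = [[1, 0.3823],
 [0.3823, 1]]


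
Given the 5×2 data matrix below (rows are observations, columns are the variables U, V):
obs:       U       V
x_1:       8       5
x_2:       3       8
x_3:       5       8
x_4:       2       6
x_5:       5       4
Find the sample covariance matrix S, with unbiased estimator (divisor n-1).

Step 1 — column means:
  mean(U) = (8 + 3 + 5 + 2 + 5) / 5 = 23/5 = 4.6
  mean(V) = (5 + 8 + 8 + 6 + 4) / 5 = 31/5 = 6.2

Step 2 — sample covariance S[i,j] = (1/(n-1)) · Σ_k (x_{k,i} - mean_i) · (x_{k,j} - mean_j), with n-1 = 4.
  S[U,U] = ((3.4)·(3.4) + (-1.6)·(-1.6) + (0.4)·(0.4) + (-2.6)·(-2.6) + (0.4)·(0.4)) / 4 = 21.2/4 = 5.3
  S[U,V] = ((3.4)·(-1.2) + (-1.6)·(1.8) + (0.4)·(1.8) + (-2.6)·(-0.2) + (0.4)·(-2.2)) / 4 = -6.6/4 = -1.65
  S[V,V] = ((-1.2)·(-1.2) + (1.8)·(1.8) + (1.8)·(1.8) + (-0.2)·(-0.2) + (-2.2)·(-2.2)) / 4 = 12.8/4 = 3.2

S is symmetric (S[j,i] = S[i,j]). Assembling:

S = [[5.3, -1.65],
 [-1.65, 3.2]]


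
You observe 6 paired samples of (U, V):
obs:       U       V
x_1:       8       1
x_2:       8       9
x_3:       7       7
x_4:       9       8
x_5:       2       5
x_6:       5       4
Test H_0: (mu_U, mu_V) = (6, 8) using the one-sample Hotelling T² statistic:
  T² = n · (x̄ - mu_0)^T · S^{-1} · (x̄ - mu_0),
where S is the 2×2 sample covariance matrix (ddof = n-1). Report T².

Step 1 — sample mean vector:
  mean(U) = (8 + 8 + 7 + 9 + 2 + 5) / 6 = 39/6 = 6.5
  mean(V) = (1 + 9 + 7 + 8 + 5 + 4) / 6 = 34/6 = 5.6667
  x̄ = (6.5, 5.6667),  deviation x̄ - mu_0 = (6.5, 5.6667) - (6, 8) = (0.5, -2.3333).

Step 2 — sample covariance matrix, S[i,j] = (1/(n-1)) · Σ_k (x_{k,i} - mean_i) · (x_{k,j} - mean_j), divisor n-1 = 5:
  S[U,U] = ((1.5)·(1.5) + (1.5)·(1.5) + (0.5)·(0.5) + (2.5)·(2.5) + (-4.5)·(-4.5) + (-1.5)·(-1.5)) / 5 = 33.5/5 = 6.7
  S[U,V] = ((1.5)·(-4.6667) + (1.5)·(3.3333) + (0.5)·(1.3333) + (2.5)·(2.3333) + (-4.5)·(-0.6667) + (-1.5)·(-1.6667)) / 5 = 10/5 = 2
  S[V,V] = ((-4.6667)·(-4.6667) + (3.3333)·(3.3333) + (1.3333)·(1.3333) + (2.3333)·(2.3333) + (-0.6667)·(-0.6667) + (-1.6667)·(-1.6667)) / 5 = 43.3333/5 = 8.6667
  S = [[6.7, 2],
 [2, 8.6667]].

Step 3 — invert S. det(S) = 6.7·8.6667 - (2)² = 54.0667.
  S^{-1} = (1/det) · [[d, -b], [-b, a]] = [[0.1603, -0.037],
 [-0.037, 0.1239]].

Step 4 — quadratic form (x̄ - mu_0)^T · S^{-1} · (x̄ - mu_0):
  S^{-1} · (x̄ - mu_0) = (0.1665, -0.3076),
  (x̄ - mu_0)^T · [...] = (0.5)·(0.1665) + (-2.3333)·(-0.3076) = 0.8011.

Step 5 — scale by n: T² = 6 · 0.8011 = 4.8064.

T² ≈ 4.8064


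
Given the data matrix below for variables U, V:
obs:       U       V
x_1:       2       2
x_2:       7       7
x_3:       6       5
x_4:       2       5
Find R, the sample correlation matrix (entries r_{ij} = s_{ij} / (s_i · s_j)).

Step 1 — column means:
  mean(U) = (2 + 7 + 6 + 2) / 4 = 17/4 = 4.25
  mean(V) = (2 + 7 + 5 + 5) / 4 = 19/4 = 4.75

Step 2 — sample variances and covariances s[i,j] = (1/(n-1)) · Σ_k (x_{k,i} - mean_i) · (x_{k,j} - mean_j), with n-1 = 3:
  s[U,U] = ((-2.25)·(-2.25) + (2.75)·(2.75) + (1.75)·(1.75) + (-2.25)·(-2.25)) / 3 = 20.75/3 = 6.9167
  s[U,V] = ((-2.25)·(-2.75) + (2.75)·(2.25) + (1.75)·(0.25) + (-2.25)·(0.25)) / 3 = 12.25/3 = 4.0833
  s[V,V] = ((-2.75)·(-2.75) + (2.25)·(2.25) + (0.25)·(0.25) + (0.25)·(0.25)) / 3 = 12.75/3 = 4.25
  Sample standard deviations s_i = √(s[i,i]):
  s(U) = √(6.9167) = 2.63
  s(V) = √(4.25) = 2.0616

Step 3 — r_{ij} = s_{ij} / (s_i · s_j):
  r[U,U] = 1 (diagonal).
  r[U,V] = 4.0833 / (2.63 · 2.0616) = 4.0833 / 5.4218 = 0.7531
  r[V,V] = 1 (diagonal).

R is symmetric with unit diagonal. Assembling:

R = [[1, 0.7531],
 [0.7531, 1]]


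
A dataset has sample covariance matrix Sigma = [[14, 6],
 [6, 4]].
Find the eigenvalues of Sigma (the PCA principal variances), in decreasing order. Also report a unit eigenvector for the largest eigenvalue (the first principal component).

Step 1 — characteristic polynomial of 2×2 Sigma:
  det(Sigma - λI) = λ² - trace · λ + det = 0.
  trace = 14 + 4 = 18, det = 14·4 - (6)² = 20.
Step 2 — discriminant:
  Δ = trace² - 4·det = 324 - 80 = 244.
Step 3 — eigenvalues:
  λ = (trace ± √Δ)/2 = (18 ± 15.6205)/2,
  λ_1 = 16.8102,  λ_2 = 1.1898.

Step 4 — unit eigenvector for λ_1: solve (Sigma - λ_1 I)v = 0. First row:
  (14 - 16.8102)·v_x + (6)·v_y = 0, i.e. (-2.8102)·v_x + (6)·v_y = 0,
  so v ∝ (b, λ_1 - a) = (6, 2.8102) = u.
  ||u|| = √((6)² + (2.8102)²) = √(43.8975) ≈ 6.6255,
  v_1 = u/||u|| ≈ (0.9056, 0.4242) (||v_1|| = 1).

λ_1 = 16.8102,  λ_2 = 1.1898;  v_1 ≈ (0.9056, 0.4242)


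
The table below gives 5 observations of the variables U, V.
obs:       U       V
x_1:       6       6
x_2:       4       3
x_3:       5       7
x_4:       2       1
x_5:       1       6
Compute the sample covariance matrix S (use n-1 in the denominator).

Step 1 — column means:
  mean(U) = (6 + 4 + 5 + 2 + 1) / 5 = 18/5 = 3.6
  mean(V) = (6 + 3 + 7 + 1 + 6) / 5 = 23/5 = 4.6

Step 2 — sample covariance S[i,j] = (1/(n-1)) · Σ_k (x_{k,i} - mean_i) · (x_{k,j} - mean_j), with n-1 = 4.
  S[U,U] = ((2.4)·(2.4) + (0.4)·(0.4) + (1.4)·(1.4) + (-1.6)·(-1.6) + (-2.6)·(-2.6)) / 4 = 17.2/4 = 4.3
  S[U,V] = ((2.4)·(1.4) + (0.4)·(-1.6) + (1.4)·(2.4) + (-1.6)·(-3.6) + (-2.6)·(1.4)) / 4 = 8.2/4 = 2.05
  S[V,V] = ((1.4)·(1.4) + (-1.6)·(-1.6) + (2.4)·(2.4) + (-3.6)·(-3.6) + (1.4)·(1.4)) / 4 = 25.2/4 = 6.3

S is symmetric (S[j,i] = S[i,j]). Assembling:

S = [[4.3, 2.05],
 [2.05, 6.3]]


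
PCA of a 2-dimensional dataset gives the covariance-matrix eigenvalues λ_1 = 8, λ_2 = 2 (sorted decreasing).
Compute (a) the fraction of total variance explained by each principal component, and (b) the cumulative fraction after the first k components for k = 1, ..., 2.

Step 1 — total variance = trace(Sigma) = Σ λ_i = 8 + 2 = 10.

Step 2 — fraction explained by component i = λ_i / Σ λ:
  PC1: 8/10 = 0.8
  PC2: 2/10 = 0.2

Step 3 — cumulative fraction after k components = (λ_1 + ... + λ_k) / Σ λ:
  k = 1: 8/10 = 0.8
  k = 2: (8 + 2)/10 = 10/10 = 1

Summary (fraction, with percent):

explained: PC1 0.8 (80%), PC2 0.2 (20%);  cumulative: 0.8, 1


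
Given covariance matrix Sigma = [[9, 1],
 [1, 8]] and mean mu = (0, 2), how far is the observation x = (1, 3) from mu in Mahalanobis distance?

Step 1 — centre the observation: (x - mu) = (1, 1).

Step 2 — invert Sigma. det(Sigma) = 9·8 - (1)² = 71.
  Sigma^{-1} = (1/det) · [[d, -b], [-b, a]] = [[0.1127, -0.0141],
 [-0.0141, 0.1268]].

Step 3 — form the quadratic (x - mu)^T · Sigma^{-1} · (x - mu):
  Sigma^{-1} · (x - mu) = (0.0986, 0.1127).
  (x - mu)^T · [Sigma^{-1} · (x - mu)] = (1)·(0.0986) + (1)·(0.1127) = 0.2113.

Step 4 — take square root: d = √(0.2113) ≈ 0.4596.

d(x, mu) = √(0.2113) ≈ 0.4596


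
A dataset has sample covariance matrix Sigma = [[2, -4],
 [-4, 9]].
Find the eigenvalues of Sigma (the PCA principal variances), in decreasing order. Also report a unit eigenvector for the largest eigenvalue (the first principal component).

Step 1 — characteristic polynomial of 2×2 Sigma:
  det(Sigma - λI) = λ² - trace · λ + det = 0.
  trace = 2 + 9 = 11, det = 2·9 - (-4)² = 2.
Step 2 — discriminant:
  Δ = trace² - 4·det = 121 - 8 = 113.
Step 3 — eigenvalues:
  λ = (trace ± √Δ)/2 = (11 ± 10.6301)/2,
  λ_1 = 10.8151,  λ_2 = 0.1849.

Step 4 — unit eigenvector for λ_1: solve (Sigma - λ_1 I)v = 0. First row:
  (2 - 10.8151)·v_x + (-4)·v_y = 0, i.e. (-8.8151)·v_x + (-4)·v_y = 0,
  so v ∝ (b, λ_1 - a) = (-4, 8.8151); multiply by -1 so the first entry is positive: u = (4, -8.8151).
  ||u|| = √((4)² + (-8.8151)²) = √(93.7055) ≈ 9.6802,
  v_1 = u/||u|| ≈ (0.4132, -0.9106) (||v_1|| = 1).

λ_1 = 10.8151,  λ_2 = 0.1849;  v_1 ≈ (0.4132, -0.9106)


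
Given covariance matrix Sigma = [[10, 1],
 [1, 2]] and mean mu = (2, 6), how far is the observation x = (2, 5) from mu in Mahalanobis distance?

Step 1 — centre the observation: (x - mu) = (0, -1).

Step 2 — invert Sigma. det(Sigma) = 10·2 - (1)² = 19.
  Sigma^{-1} = (1/det) · [[d, -b], [-b, a]] = [[0.1053, -0.0526],
 [-0.0526, 0.5263]].

Step 3 — form the quadratic (x - mu)^T · Sigma^{-1} · (x - mu):
  Sigma^{-1} · (x - mu) = (0.0526, -0.5263).
  (x - mu)^T · [Sigma^{-1} · (x - mu)] = (0)·(0.0526) + (-1)·(-0.5263) = 0.5263.

Step 4 — take square root: d = √(0.5263) ≈ 0.7255.

d(x, mu) = √(0.5263) ≈ 0.7255


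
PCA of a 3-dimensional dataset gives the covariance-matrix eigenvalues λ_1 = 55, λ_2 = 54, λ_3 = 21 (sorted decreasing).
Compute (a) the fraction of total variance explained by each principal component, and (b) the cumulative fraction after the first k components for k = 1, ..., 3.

Step 1 — total variance = trace(Sigma) = Σ λ_i = 55 + 54 + 21 = 130.

Step 2 — fraction explained by component i = λ_i / Σ λ:
  PC1: 55/130 = 0.4231
  PC2: 54/130 = 0.4154
  PC3: 21/130 = 0.1615

Step 3 — cumulative fraction after k components = (λ_1 + ... + λ_k) / Σ λ:
  k = 1: 55/130 = 0.4231
  k = 2: (55 + 54)/130 = 109/130 = 0.8385
  k = 3: (55 + 54 + 21)/130 = 130/130 = 1

Summary (fraction, with percent):

explained: PC1 0.4231 (42.31%), PC2 0.4154 (41.54%), PC3 0.1615 (16.15%);  cumulative: 0.4231, 0.8385, 1
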